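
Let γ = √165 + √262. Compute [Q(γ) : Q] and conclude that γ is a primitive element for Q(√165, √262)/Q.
[Q(γ) : Q] = 4 (equivalently, Q(γ) = Q(√165, √262))

Obviously Q(γ) ⊆ Q(√165, √262), and [Q(√165, √262):Q] = 4 (since 165, 262 are distinct squarefree integers > 1 with 43230 not a perfect square). To show equality we compute the minimal polynomial of γ. From γ = √165 + √262: γ^2 = 165 + 2√(43230) + 262 = 427 + 2√(43230), so γ^2 - 427 = 2√(43230); squaring, (γ^2 - 427)^2 = 4·43230, i.e. γ^4 - 854γ^2 + 182329 - 172920 = 0, i.e. γ^4 - 854γ^2 + 9409 = 0. So γ is a root of x^4 - 854x^2 + 9409. This polynomial is irreducible over Q: it has no rational root (each ±√165 ± √262 is irrational), and any factorization into two quadratics over Q would force √(43230) ∈ Q (pairing opposite roots) or √165, √262 ∈ Q (other pairings), all impossible. Hence [Q(γ):Q] = 4 = [Q(√165, √262):Q], so Q(γ) = Q(√165, √262).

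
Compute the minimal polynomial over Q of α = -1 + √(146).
m_α(x) = x^2 + 2x - 145

From α + 1 = √(146), squaring gives (α + 1)^2 = 146, i.e. α^2 + 2α + 1 = 146, so α^2 + 2α - 145 = 0. The discriminant of x^2 + 2x - 145 is (2)^2 - 4·(-145) = 4 + 580 = 584, and 4·(146) is not a perfect square in Q since 146 is squarefree and ≠ 1. Hence x^2 + 2x - 145 is irreducible over Q and is the minimal polynomial of α.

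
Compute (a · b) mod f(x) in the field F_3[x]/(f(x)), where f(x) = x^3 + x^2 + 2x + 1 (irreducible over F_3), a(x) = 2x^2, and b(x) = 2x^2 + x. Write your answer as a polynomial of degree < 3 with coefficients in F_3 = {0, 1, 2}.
a · b ≡ 2 (mod f(x))

Multiply in F_3[x]: a(x)·b(x) = (2x^2)·(2x^2 + x) = x^4 + 2x^3. This has degree ≥ 3, so divide by f(x) over F_3: x^4 + 2x^3 = (x + 1)·(x^3 + x^2 + 2x + 1) + (2). Hence a·b ≡ 2 (mod f). (F_3[x]/(f) is a field with 3^3 = 27 elements since f is irreducible of degree 3.)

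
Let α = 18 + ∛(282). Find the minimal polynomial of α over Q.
m_α(x) = x^3 - 54x^2 + 972x - 6114

Set β = α - 18 = ∛(282), so β^3 = 282. Then (α - 18)^3 - 282 = 0, i.e. α is a root of g(x) = (x - 18)^3 - 282 = x^3 - 54x^2 + 972x - 6114. Since g(x) = h(x - 18) where h(x) = x^3 - 282, and h is irreducible over Q (because 282 is not a perfect cube, so h has no rational root, and a monic cubic with no rational root is irreducible), g is also irreducible (irreducibility is preserved under the substitution x → x - 18). Hence m_α(x) = x^3 - 54x^2 + 972x - 6114.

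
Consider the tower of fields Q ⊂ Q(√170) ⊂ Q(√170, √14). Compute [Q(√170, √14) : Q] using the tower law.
[Q(√170, √14) : Q] = 4

[Q(√170):Q] = 2 (min poly x^2 - 170, irreducible since 170 is squarefree > 1). For the top step, suppose √14 ∈ Q(√170), say √14 = c + d√170 with c, d ∈ Q. Squaring: 14 = c^2 + 170d^2 + 2cd√170. Since √170 ∉ Q this forces 2cd = 0. If d = 0 then √14 = c ∈ Q, contradicting 14 squarefree > 1. If c = 0 then 14 = 170d^2, so 170·14 = (170d)^2 is a perfect square in Q — but 170·14 = 2380 is not a perfect square (since 170 and 14 are distinct squarefree integers). Contradiction. Hence √14 ∉ Q(√170), so x^2 - 14 stays irreducible over Q(√170) and [Q(√170, √14) : Q(√170)] = 2. By the tower law, [Q(√170, √14) : Q] = 2 · 2 = 4.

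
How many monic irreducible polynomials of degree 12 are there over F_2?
There are 335 monic irreducible polynomials of degree 12 over F_2

Each element of F_{2^12} that lies in no proper subfield is a root of exactly one monic irreducible of degree 12 over F_2, and each such polynomial has 12 distinct roots in F_{2^12}. By Möbius inversion the count is N_2(12) = (1/12) Σ_{d|12} μ(12/d) · 2^d = (1/12)(μ(12)·2^1 + μ(6)·2^2 + μ(4)·2^3 + μ(3)·2^4 + μ(2)·2^6 + μ(1)·2^12) = 4020/12 = 335.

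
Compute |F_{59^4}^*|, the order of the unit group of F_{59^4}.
|F_{59^4}^*| = 12117360

F_{59^4} has 59^4 = 12117361 elements; its multiplicative group consists of all nonzero elements, so |F_{59^4}^*| = 12117361 - 1 = 12117360. (It is cyclic since any finite subgroup of the multiplicative group of a field is cyclic.)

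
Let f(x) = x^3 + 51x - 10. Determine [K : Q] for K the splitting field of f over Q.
[K : Q] = 6

By the rational root test, any rational root of the monic integer polynomial f(x) = x^3 + 51x - 10 must be an integer dividing the constant term -10, i.e. one of ±{1, 2, 5, 10}. Evaluating: f(1) = 42, f(-1) = -62, f(2) = 100, f(-2) = -120, f(5) = 370, f(-5) = -390, f(10) = 1500, f(-10) = -1520; none is 0, so f has no rational root and is therefore irreducible over Q (a cubic with no linear factor over a field is irreducible). For an irreducible cubic, the Galois group is A_3 or S_3 according as the discriminant disc(f) = -4a^3 - 27b^2 = -4·(51)^3 - 27·(-10)^2 = -533304 is or is not a square in Q. Here disc(f) = -533304 is not a perfect square in Q, so the Galois group of f over Q is not contained in A_3 and must be all of S_3. The splitting field has degree |S_3| = 6 over Q, so [K : Q] = 6.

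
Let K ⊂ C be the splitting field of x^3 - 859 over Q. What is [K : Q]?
[K : Q] = 6

The roots of x^3 - 859 are ∛859, ω∛859, ω^2∛859 where ω = e^(2πi/3) is a primitive cube root of unity, so K = Q(∛859, ω). Now [Q(∛859):Q] = 3 (since 859 is not a perfect cube, x^3 - 859 is irreducible) and [Q(ω):Q] = 2. Both 2 and 3 divide [K:Q], and [K:Q] ≤ 3·2 = 6, so [K:Q] = 6. (Equivalently: Q(∛859) ⊂ R but ω ∉ R, so [K : Q(∛859)] = 2.)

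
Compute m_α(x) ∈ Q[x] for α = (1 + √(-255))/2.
m_α(x) = x^2 - x + 64

From 2α - 1 = √(-255), squaring gives (2α - 1)^2 = -255, i.e. 4α^2 - 4α + 1 = -255, so α^2 - α + (1 + 255)/4 = 0. Since -255 ≡ 1 (mod 4), (1 + 255)/4 = 64 ∈ Z. The polynomial x^2 - x + 64 has discriminant 1 - 4·(64) = -255, which is not a perfect square in Q (d = -255 is squarefree and ≠ 1), so x^2 - x + 64 is irreducible over Q. It is the minimal polynomial of α.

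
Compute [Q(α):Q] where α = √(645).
[Q(α):Q] = 2

[Q(α):Q] equals the degree of the minimal polynomial of α. Here α^2 = 645 and x^2 - 645 is irreducible (d = 645 is squarefree, ≠ 1, hence not a square), so deg(m_α) = 2. Thus [Q(α):Q] = 2.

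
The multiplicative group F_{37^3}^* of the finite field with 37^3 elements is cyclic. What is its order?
|F_{37^3}^*| = 50652

F_{37^3} has 37^3 = 50653 elements; its multiplicative group consists of all nonzero elements, so |F_{37^3}^*| = 50653 - 1 = 50652. (It is cyclic since any finite subgroup of the multiplicative group of a field is cyclic.)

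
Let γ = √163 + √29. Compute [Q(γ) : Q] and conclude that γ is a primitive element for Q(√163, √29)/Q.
[Q(γ) : Q] = 4 (equivalently, Q(γ) = Q(√163, √29))

Obviously Q(γ) ⊆ Q(√163, √29), and [Q(√163, √29):Q] = 4 (since 163, 29 are distinct squarefree integers > 1 with 4727 not a perfect square). To show equality we compute the minimal polynomial of γ. From γ = √163 + √29: γ^2 = 163 + 2√(4727) + 29 = 192 + 2√(4727), so γ^2 - 192 = 2√(4727); squaring, (γ^2 - 192)^2 = 4·4727, i.e. γ^4 - 384γ^2 + 36864 - 18908 = 0, i.e. γ^4 - 384γ^2 + 17956 = 0. So γ is a root of x^4 - 384x^2 + 17956. This polynomial is irreducible over Q: it has no rational root (each ±√163 ± √29 is irrational), and any factorization into two quadratics over Q would force √(4727) ∈ Q (pairing opposite roots) or √163, √29 ∈ Q (other pairings), all impossible. Hence [Q(γ):Q] = 4 = [Q(√163, √29):Q], so Q(γ) = Q(√163, √29).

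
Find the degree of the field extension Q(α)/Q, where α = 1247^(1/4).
[Q(α):Q] = 4

α is a root of x^4 - 1247. By Eisenstein's criterion at the prime p = 29 (which divides the constant term 1247 but p^2 = 841 does not, since 1247 is squarefree), x^4 - 1247 is irreducible over Q. Hence [Q(α):Q] = 4.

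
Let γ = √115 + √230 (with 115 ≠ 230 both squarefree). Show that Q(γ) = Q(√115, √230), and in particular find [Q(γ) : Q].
[Q(γ) : Q] = 4 (equivalently, Q(γ) = Q(√115, √230))

Obviously Q(γ) ⊆ Q(√115, √230), and [Q(√115, √230):Q] = 4 (since 115, 230 are distinct squarefree integers > 1 with 26450 not a perfect square). To show equality we compute the minimal polynomial of γ. From γ = √115 + √230: γ^2 = 115 + 2√(26450) + 230 = 345 + 2√(26450), so γ^2 - 345 = 2√(26450); squaring, (γ^2 - 345)^2 = 4·26450, i.e. γ^4 - 690γ^2 + 119025 - 105800 = 0, i.e. γ^4 - 690γ^2 + 13225 = 0. So γ is a root of x^4 - 690x^2 + 13225. This polynomial is irreducible over Q: it has no rational root (each ±√115 ± √230 is irrational), and any factorization into two quadratics over Q would force √(26450) ∈ Q (pairing opposite roots) or √115, √230 ∈ Q (other pairings), all impossible. Hence [Q(γ):Q] = 4 = [Q(√115, √230):Q], so Q(γ) = Q(√115, √230).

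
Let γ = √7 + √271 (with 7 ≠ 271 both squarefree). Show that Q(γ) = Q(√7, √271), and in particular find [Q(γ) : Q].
[Q(γ) : Q] = 4 (equivalently, Q(γ) = Q(√7, √271))

Obviously Q(γ) ⊆ Q(√7, √271), and [Q(√7, √271):Q] = 4 (since 7, 271 are distinct squarefree integers > 1 with 1897 not a perfect square). To show equality we compute the minimal polynomial of γ. From γ = √7 + √271: γ^2 = 7 + 2√(1897) + 271 = 278 + 2√(1897), so γ^2 - 278 = 2√(1897); squaring, (γ^2 - 278)^2 = 4·1897, i.e. γ^4 - 556γ^2 + 77284 - 7588 = 0, i.e. γ^4 - 556γ^2 + 69696 = 0. So γ is a root of x^4 - 556x^2 + 69696. This polynomial is irreducible over Q: it has no rational root (each ±√7 ± √271 is irrational), and any factorization into two quadratics over Q would force √(1897) ∈ Q (pairing opposite roots) or √7, √271 ∈ Q (other pairings), all impossible. Hence [Q(γ):Q] = 4 = [Q(√7, √271):Q], so Q(γ) = Q(√7, √271).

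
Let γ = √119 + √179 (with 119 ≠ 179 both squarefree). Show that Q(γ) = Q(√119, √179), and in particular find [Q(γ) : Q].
[Q(γ) : Q] = 4 (equivalently, Q(γ) = Q(√119, √179))

Obviously Q(γ) ⊆ Q(√119, √179), and [Q(√119, √179):Q] = 4 (since 119, 179 are distinct squarefree integers > 1 with 21301 not a perfect square). To show equality we compute the minimal polynomial of γ. From γ = √119 + √179: γ^2 = 119 + 2√(21301) + 179 = 298 + 2√(21301), so γ^2 - 298 = 2√(21301); squaring, (γ^2 - 298)^2 = 4·21301, i.e. γ^4 - 596γ^2 + 88804 - 85204 = 0, i.e. γ^4 - 596γ^2 + 3600 = 0. So γ is a root of x^4 - 596x^2 + 3600. This polynomial is irreducible over Q: it has no rational root (each ±√119 ± √179 is irrational), and any factorization into two quadratics over Q would force √(21301) ∈ Q (pairing opposite roots) or √119, √179 ∈ Q (other pairings), all impossible. Hence [Q(γ):Q] = 4 = [Q(√119, √179):Q], so Q(γ) = Q(√119, √179).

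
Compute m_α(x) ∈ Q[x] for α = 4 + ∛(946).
m_α(x) = x^3 - 12x^2 + 48x - 1010

Set β = α - 4 = ∛(946), so β^3 = 946. Then (α - 4)^3 - 946 = 0, i.e. α is a root of g(x) = (x - 4)^3 - 946 = x^3 - 12x^2 + 48x - 1010. Since g(x) = h(x - 4) where h(x) = x^3 - 946, and h is irreducible over Q (because 946 is not a perfect cube, so h has no rational root, and a monic cubic with no rational root is irreducible), g is also irreducible (irreducibility is preserved under the substitution x → x - 4). Hence m_α(x) = x^3 - 12x^2 + 48x - 1010.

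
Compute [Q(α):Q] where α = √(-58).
[Q(α):Q] = 2

[Q(α):Q] equals the degree of the minimal polynomial of α. Here α^2 = -58 and x^2 + 58 is irreducible (d = -58 is squarefree, ≠ 1, hence not a square), so deg(m_α) = 2. Thus [Q(α):Q] = 2.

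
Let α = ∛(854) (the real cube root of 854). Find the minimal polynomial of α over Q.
m_α(x) = x^3 - 854

α satisfies α^3 = 854, so x^3 - 854 annihilates α. By the rational root test, a rational root p/q (in lowest terms) of x^3 - 854 would satisfy p^3 = 854 q^3, forcing q = 1 and p^3 = 854; but 854 is not a perfect cube, contradiction. A monic cubic over Q with no rational root is irreducible (any nontrivial factorization would include a linear factor). Hence x^3 - 854 is the minimal polynomial of α, and in particular [Q(α):Q] = 3.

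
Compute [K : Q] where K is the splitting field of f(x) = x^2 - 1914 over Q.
[K : Q] = 2

f(x) = x^2 - 1914 factors as (x - √1914)(x + √1914). The splitting field is K = Q(√1914). Since 1914 is squarefree and > 1, it is not a perfect square, so x^2 - 1914 is irreducible over Q and [Q(√1914) : Q] = 2. Hence [K : Q] = 2.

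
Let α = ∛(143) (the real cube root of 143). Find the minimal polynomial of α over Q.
m_α(x) = x^3 - 143

α satisfies α^3 = 143, so x^3 - 143 annihilates α. By the rational root test, a rational root p/q (in lowest terms) of x^3 - 143 would satisfy p^3 = 143 q^3, forcing q = 1 and p^3 = 143; but 143 is not a perfect cube, contradiction. A monic cubic over Q with no rational root is irreducible (any nontrivial factorization would include a linear factor). Hence x^3 - 143 is the minimal polynomial of α, and in particular [Q(α):Q] = 3.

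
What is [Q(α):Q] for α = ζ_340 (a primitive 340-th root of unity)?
[Q(α):Q] = 128

The minimal polynomial of ζ_340 over Q is the 340-th cyclotomic polynomial Φ_340(x), which is irreducible over Q and has degree φ(340) = 128. Hence [Q(α):Q] = φ(340) = 128.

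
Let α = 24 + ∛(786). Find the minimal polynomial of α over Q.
m_α(x) = x^3 - 72x^2 + 1728x - 14610

Set β = α - 24 = ∛(786), so β^3 = 786. Then (α - 24)^3 - 786 = 0, i.e. α is a root of g(x) = (x - 24)^3 - 786 = x^3 - 72x^2 + 1728x - 14610. Since g(x) = h(x - 24) where h(x) = x^3 - 786, and h is irreducible over Q (because 786 is not a perfect cube, so h has no rational root, and a monic cubic with no rational root is irreducible), g is also irreducible (irreducibility is preserved under the substitution x → x - 24). Hence m_α(x) = x^3 - 72x^2 + 1728x - 14610.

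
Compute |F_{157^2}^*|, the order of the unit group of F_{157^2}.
|F_{157^2}^*| = 24648

F_{157^2} has 157^2 = 24649 elements; its multiplicative group consists of all nonzero elements, so |F_{157^2}^*| = 24649 - 1 = 24648. (It is cyclic since any finite subgroup of the multiplicative group of a field is cyclic.)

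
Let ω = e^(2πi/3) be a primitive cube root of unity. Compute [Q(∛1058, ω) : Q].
[Q(∛1058, ω) : Q] = 6

[Q(∛1058):Q] = 3 (min poly x^3 - 1058, irreducible since 1058 is not a perfect cube). [Q(ω):Q] = 2 (min poly x^2 + x + 1). Since Q(∛1058) ⊂ R and ω ∉ R, we have ω ∉ Q(∛1058), so x^2 + x + 1 remains irreducible over Q(∛1058) and [Q(∛1058, ω) : Q(∛1058)] = 2. By the tower law, [Q(∛1058, ω) : Q] = 3 · 2 = 6. (In fact Q(∛1058, ω) is the splitting field of x^3 - 1058 over Q.)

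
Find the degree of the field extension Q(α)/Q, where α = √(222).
[Q(α):Q] = 2

[Q(α):Q] equals the degree of the minimal polynomial of α. Here α^2 = 222 and x^2 - 222 is irreducible (d = 222 is squarefree, ≠ 1, hence not a square), so deg(m_α) = 2. Thus [Q(α):Q] = 2.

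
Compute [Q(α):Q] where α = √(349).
[Q(α):Q] = 2

[Q(α):Q] equals the degree of the minimal polynomial of α. Here α^2 = 349 and x^2 - 349 is irreducible (d = 349 is squarefree, ≠ 1, hence not a square), so deg(m_α) = 2. Thus [Q(α):Q] = 2.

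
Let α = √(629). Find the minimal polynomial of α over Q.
m_α(x) = x^2 - 629

α satisfies α^2 - 629 = 0, so x^2 - 629 annihilates α. Since d = 629 is squarefree and ≠ 1, it is not a perfect square in Q, so x^2 - 629 has no rational root and is therefore irreducible over Q (a degree-2 polynomial over a field is irreducible iff it has no root). Hence m_α(x) = x^2 - 629.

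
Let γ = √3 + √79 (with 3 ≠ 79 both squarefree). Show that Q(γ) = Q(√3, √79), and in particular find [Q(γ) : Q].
[Q(γ) : Q] = 4 (equivalently, Q(γ) = Q(√3, √79))

Obviously Q(γ) ⊆ Q(√3, √79), and [Q(√3, √79):Q] = 4 (since 3, 79 are distinct squarefree integers > 1 with 237 not a perfect square). To show equality we compute the minimal polynomial of γ. From γ = √3 + √79: γ^2 = 3 + 2√(237) + 79 = 82 + 2√(237), so γ^2 - 82 = 2√(237); squaring, (γ^2 - 82)^2 = 4·237, i.e. γ^4 - 164γ^2 + 6724 - 948 = 0, i.e. γ^4 - 164γ^2 + 5776 = 0. So γ is a root of x^4 - 164x^2 + 5776. This polynomial is irreducible over Q: it has no rational root (each ±√3 ± √79 is irrational), and any factorization into two quadratics over Q would force √(237) ∈ Q (pairing opposite roots) or √3, √79 ∈ Q (other pairings), all impossible. Hence [Q(γ):Q] = 4 = [Q(√3, √79):Q], so Q(γ) = Q(√3, √79).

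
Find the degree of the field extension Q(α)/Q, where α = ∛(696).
[Q(α):Q] = 3

The minimal polynomial of α is x^3 - 696, irreducible over Q since 696 is not a perfect cube (so x^3 - 696 has no rational root). Hence [Q(α):Q] = deg(m_α) = 3.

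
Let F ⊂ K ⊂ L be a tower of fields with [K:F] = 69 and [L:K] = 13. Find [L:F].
[L:F] = 897

The tower law says that for any tower of field extensions F ⊂ K ⊂ L with finite degrees, [L:F] = [L:K] · [K:F]. Here this gives [L:F] = 13 · 69 = 897.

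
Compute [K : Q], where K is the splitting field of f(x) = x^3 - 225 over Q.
[K : Q] = 6

The roots of x^3 - 225 are ∛225, ω∛225, ω^2∛225 where ω = e^(2πi/3) is a primitive cube root of unity, so K = Q(∛225, ω). Now [Q(∛225):Q] = 3 (since 225 is not a perfect cube, x^3 - 225 is irreducible) and [Q(ω):Q] = 2. Both 2 and 3 divide [K:Q], and [K:Q] ≤ 3·2 = 6, so [K:Q] = 6. (Equivalently: Q(∛225) ⊂ R but ω ∉ R, so [K : Q(∛225)] = 2.)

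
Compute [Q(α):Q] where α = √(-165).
[Q(α):Q] = 2

[Q(α):Q] equals the degree of the minimal polynomial of α. Here α^2 = -165 and x^2 + 165 is irreducible (d = -165 is squarefree, ≠ 1, hence not a square), so deg(m_α) = 2. Thus [Q(α):Q] = 2.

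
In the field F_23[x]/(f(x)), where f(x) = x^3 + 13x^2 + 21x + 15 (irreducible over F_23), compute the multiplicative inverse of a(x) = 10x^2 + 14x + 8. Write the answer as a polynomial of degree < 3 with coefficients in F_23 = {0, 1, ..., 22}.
a(x)^(-1) ≡ x^2 + 9x + 6 (mod f(x))

Since f is irreducible over F_23, F_23[x]/(f) is a field and a(x) ≠ 0 has an inverse. Apply the extended Euclidean algorithm to f(x) and a(x) in F_23[x]: f(x) = (7x + 3)·a(x) + (15x + 14);  a(x) = (16x + 9)·(15x + 14) + (20). The last nonzero remainder is the constant 20 = gcd(f, a) in F_23. Back-substituting through the division chain expresses 20 = s(x)·a(x) + t(x)·f(x) with s(x) ≡ 20x^2 + 19x + 5 (mod f), so (20x^2 + 19x + 5)·a(x) ≡ 20 (mod f). Multiplying by 20^(-1) ≡ 15 in F_23 gives a(x)^(-1) ≡ 15·(20x^2 + 19x + 5) ≡ x^2 + 9x + 6 (mod f). Check: (10x^2 + 14x + 8)·(x^2 + 9x + 6) = 10x^4 + 12x^3 + 10x^2 + 18x + 2 ≡ 1 (mod x^3 + 13x^2 + 21x + 15).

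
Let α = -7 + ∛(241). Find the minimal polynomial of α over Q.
m_α(x) = x^3 + 21x^2 + 147x + 102

Set β = α + 7 = ∛(241), so β^3 = 241. Then (α + 7)^3 - 241 = 0, i.e. α is a root of g(x) = (x + 7)^3 - 241 = x^3 + 21x^2 + 147x + 102. Since g(x) = h(x + 7) where h(x) = x^3 - 241, and h is irreducible over Q (because 241 is not a perfect cube, so h has no rational root, and a monic cubic with no rational root is irreducible), g is also irreducible (irreducibility is preserved under the substitution x → x + 7). Hence m_α(x) = x^3 + 21x^2 + 147x + 102.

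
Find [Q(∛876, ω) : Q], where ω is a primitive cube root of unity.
[Q(∛876, ω) : Q] = 6

[Q(∛876):Q] = 3 (min poly x^3 - 876, irreducible since 876 is not a perfect cube). [Q(ω):Q] = 2 (min poly x^2 + x + 1). Since Q(∛876) ⊂ R and ω ∉ R, we have ω ∉ Q(∛876), so x^2 + x + 1 remains irreducible over Q(∛876) and [Q(∛876, ω) : Q(∛876)] = 2. By the tower law, [Q(∛876, ω) : Q] = 3 · 2 = 6. (In fact Q(∛876, ω) is the splitting field of x^3 - 876 over Q.)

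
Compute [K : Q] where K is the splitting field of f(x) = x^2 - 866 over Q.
[K : Q] = 2

f(x) = x^2 - 866 factors as (x - √866)(x + √866). The splitting field is K = Q(√866). Since 866 is squarefree and > 1, it is not a perfect square, so x^2 - 866 is irreducible over Q and [Q(√866) : Q] = 2. Hence [K : Q] = 2.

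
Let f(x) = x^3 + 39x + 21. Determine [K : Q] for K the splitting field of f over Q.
[K : Q] = 6

By the rational root test, any rational root of the monic integer polynomial f(x) = x^3 + 39x + 21 must be an integer dividing the constant term 21, i.e. one of ±{1, 3, 7, 21}. Evaluating: f(1) = 61, f(-1) = -19, f(3) = 165, f(-3) = -123, f(7) = 637, f(-7) = -595, f(21) = 10101, f(-21) = -10059; none is 0, so f has no rational root and is therefore irreducible over Q (a cubic with no linear factor over a field is irreducible). For an irreducible cubic, the Galois group is A_3 or S_3 according as the discriminant disc(f) = -4a^3 - 27b^2 = -4·(39)^3 - 27·(21)^2 = -249183 is or is not a square in Q. Here disc(f) = -249183 is not a perfect square in Q, so the Galois group of f over Q is not contained in A_3 and must be all of S_3. The splitting field has degree |S_3| = 6 over Q, so [K : Q] = 6.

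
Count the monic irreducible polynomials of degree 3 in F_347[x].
There are 13927192 monic irreducible polynomials of degree 3 over F_347

Each element of F_{347^3} that lies in no proper subfield is a root of exactly one monic irreducible of degree 3 over F_347, and each such polynomial has 3 distinct roots in F_{347^3}. By Möbius inversion the count is N_347(3) = (1/3) Σ_{d|3} μ(3/d) · 347^d = (1/3)(μ(3)·347^1 + μ(1)·347^3) = 41781576/3 = 13927192.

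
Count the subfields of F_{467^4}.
F_{467^4} has 3 subfields

The subfields of F_{p^n} are exactly the fields F_{p^d} for d | n (each is the fixed field of the unique index-d subgroup of Gal(F_{p^n}/F_p) ≅ Z/nZ). The divisors of n = 4 are {1, 2, 4}, giving 3 subfields: F_{467^1}, F_{467^2}, F_{467^4}.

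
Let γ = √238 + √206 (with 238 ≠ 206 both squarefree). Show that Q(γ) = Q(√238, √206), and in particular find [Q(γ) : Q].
[Q(γ) : Q] = 4 (equivalently, Q(γ) = Q(√238, √206))

Obviously Q(γ) ⊆ Q(√238, √206), and [Q(√238, √206):Q] = 4 (since 238, 206 are distinct squarefree integers > 1 with 49028 not a perfect square). To show equality we compute the minimal polynomial of γ. From γ = √238 + √206: γ^2 = 238 + 2√(49028) + 206 = 444 + 2√(49028), so γ^2 - 444 = 2√(49028); squaring, (γ^2 - 444)^2 = 4·49028, i.e. γ^4 - 888γ^2 + 197136 - 196112 = 0, i.e. γ^4 - 888γ^2 + 1024 = 0. So γ is a root of x^4 - 888x^2 + 1024. This polynomial is irreducible over Q: it has no rational root (each ±√238 ± √206 is irrational), and any factorization into two quadratics over Q would force √(49028) ∈ Q (pairing opposite roots) or √238, √206 ∈ Q (other pairings), all impossible. Hence [Q(γ):Q] = 4 = [Q(√238, √206):Q], so Q(γ) = Q(√238, √206).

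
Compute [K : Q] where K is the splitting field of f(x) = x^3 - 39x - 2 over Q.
[K : Q] = 6

By the rational root test, any rational root of the monic integer polynomial f(x) = x^3 - 39x - 2 must be an integer dividing the constant term -2, i.e. one of ±{1, 2}. Evaluating: f(1) = -40, f(-1) = 36, f(2) = -72, f(-2) = 68; none is 0, so f has no rational root and is therefore irreducible over Q (a cubic with no linear factor over a field is irreducible). For an irreducible cubic, the Galois group is A_3 or S_3 according as the discriminant disc(f) = -4a^3 - 27b^2 = -4·(-39)^3 - 27·(-2)^2 = 237168 is or is not a square in Q. Here disc(f) = 237168 is not a perfect square in Q, so the Galois group of f over Q is not contained in A_3 and must be all of S_3. The splitting field has degree |S_3| = 6 over Q, so [K : Q] = 6.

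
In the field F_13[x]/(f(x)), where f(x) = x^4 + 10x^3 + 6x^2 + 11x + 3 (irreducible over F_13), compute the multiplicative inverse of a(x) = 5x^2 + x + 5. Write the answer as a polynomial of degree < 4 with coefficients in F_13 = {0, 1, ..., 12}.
a(x)^(-1) ≡ 11x^3 + 2x^2 + 8x (mod f(x))

Since f is irreducible over F_13, F_13[x]/(f) is a field and a(x) ≠ 0 has an inverse. Apply the extended Euclidean algorithm to f(x) and a(x) in F_13[x]: f(x) = (8x^2 + 3x + 3)·a(x) + (6x + 1);  a(x) = (3x + 4)·(6x + 1) + (1). The last nonzero remainder is the constant 1 = gcd(f, a) in F_13. Back-substituting through the division chain expresses 1 = s(x)·a(x) + t(x)·f(x) with s(x) ≡ 11x^3 + 2x^2 + 8x (mod f), so a(x)^(-1) ≡ s(x) = 11x^3 + 2x^2 + 8x (mod f). Check: (5x^2 + x + 5)·(11x^3 + 2x^2 + 8x) = 3x^5 + 8x^4 + 6x^3 + 5x^2 + x ≡ 1 (mod x^4 + 10x^3 + 6x^2 + 11x + 3).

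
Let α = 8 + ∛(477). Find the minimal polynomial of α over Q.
m_α(x) = x^3 - 24x^2 + 192x - 989

Set β = α - 8 = ∛(477), so β^3 = 477. Then (α - 8)^3 - 477 = 0, i.e. α is a root of g(x) = (x - 8)^3 - 477 = x^3 - 24x^2 + 192x - 989. Since g(x) = h(x - 8) where h(x) = x^3 - 477, and h is irreducible over Q (because 477 is not a perfect cube, so h has no rational root, and a monic cubic with no rational root is irreducible), g is also irreducible (irreducibility is preserved under the substitution x → x - 8). Hence m_α(x) = x^3 - 24x^2 + 192x - 989.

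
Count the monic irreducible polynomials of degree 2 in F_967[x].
There are 467061 monic irreducible polynomials of degree 2 over F_967

Each element of F_{967^2} that lies in no proper subfield is a root of exactly one monic irreducible of degree 2 over F_967, and each such polynomial has 2 distinct roots in F_{967^2}. By Möbius inversion the count is N_967(2) = (1/2) Σ_{d|2} μ(2/d) · 967^d = (1/2)(μ(2)·967^1 + μ(1)·967^2) = 934122/2 = 467061.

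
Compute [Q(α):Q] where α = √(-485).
[Q(α):Q] = 2

[Q(α):Q] equals the degree of the minimal polynomial of α. Here α^2 = -485 and x^2 + 485 is irreducible (d = -485 is squarefree, ≠ 1, hence not a square), so deg(m_α) = 2. Thus [Q(α):Q] = 2.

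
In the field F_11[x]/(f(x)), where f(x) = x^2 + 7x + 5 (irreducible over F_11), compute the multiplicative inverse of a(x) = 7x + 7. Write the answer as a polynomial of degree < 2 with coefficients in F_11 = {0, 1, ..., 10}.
a(x)^(-1) ≡ 8x + 4 (mod f(x))

Since f is irreducible over F_11, F_11[x]/(f) is a field and a(x) ≠ 0 has an inverse. Apply the extended Euclidean algorithm to f(x) and a(x) in F_11[x]: f(x) = (8x + 4)·a(x) + (10). The last nonzero remainder is the constant 10 = gcd(f, a) in F_11. Back-substituting through the division chain expresses 10 = s(x)·a(x) + t(x)·f(x) with s(x) ≡ 3x + 7 (mod f), so (3x + 7)·a(x) ≡ 10 (mod f). Multiplying by 10^(-1) ≡ 10 in F_11 gives a(x)^(-1) ≡ 10·(3x + 7) ≡ 8x + 4 (mod f). Check: (7x + 7)·(8x + 4) = x^2 + 7x + 6 ≡ 1 (mod x^2 + 7x + 5).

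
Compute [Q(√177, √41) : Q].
[Q(√177, √41) : Q] = 4

[Q(√177):Q] = 2 (min poly x^2 - 177, irreducible since 177 is squarefree > 1). For the top step, suppose √41 ∈ Q(√177), say √41 = c + d√177 with c, d ∈ Q. Squaring: 41 = c^2 + 177d^2 + 2cd√177. Since √177 ∉ Q this forces 2cd = 0. If d = 0 then √41 = c ∈ Q, contradicting 41 squarefree > 1. If c = 0 then 41 = 177d^2, so 177·41 = (177d)^2 is a perfect square in Q — but 177·41 = 7257 is not a perfect square (since 177 and 41 are distinct squarefree integers). Contradiction. Hence √41 ∉ Q(√177), so x^2 - 41 stays irreducible over Q(√177) and [Q(√177, √41) : Q(√177)] = 2. By the tower law, [Q(√177, √41) : Q] = 2 · 2 = 4.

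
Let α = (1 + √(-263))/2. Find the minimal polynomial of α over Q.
m_α(x) = x^2 - x + 66

From 2α - 1 = √(-263), squaring gives (2α - 1)^2 = -263, i.e. 4α^2 - 4α + 1 = -263, so α^2 - α + (1 + 263)/4 = 0. Since -263 ≡ 1 (mod 4), (1 + 263)/4 = 66 ∈ Z. The polynomial x^2 - x + 66 has discriminant 1 - 4·(66) = -263, which is not a perfect square in Q (d = -263 is squarefree and ≠ 1), so x^2 - x + 66 is irreducible over Q. It is the minimal polynomial of α.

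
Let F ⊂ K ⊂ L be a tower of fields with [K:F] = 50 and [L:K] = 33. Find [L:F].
[L:F] = 1650

The tower law says that for any tower of field extensions F ⊂ K ⊂ L with finite degrees, [L:F] = [L:K] · [K:F]. Here this gives [L:F] = 33 · 50 = 1650.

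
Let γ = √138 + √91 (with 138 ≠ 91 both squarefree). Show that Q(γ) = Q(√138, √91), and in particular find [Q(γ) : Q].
[Q(γ) : Q] = 4 (equivalently, Q(γ) = Q(√138, √91))

Obviously Q(γ) ⊆ Q(√138, √91), and [Q(√138, √91):Q] = 4 (since 138, 91 are distinct squarefree integers > 1 with 12558 not a perfect square). To show equality we compute the minimal polynomial of γ. From γ = √138 + √91: γ^2 = 138 + 2√(12558) + 91 = 229 + 2√(12558), so γ^2 - 229 = 2√(12558); squaring, (γ^2 - 229)^2 = 4·12558, i.e. γ^4 - 458γ^2 + 52441 - 50232 = 0, i.e. γ^4 - 458γ^2 + 2209 = 0. So γ is a root of x^4 - 458x^2 + 2209. This polynomial is irreducible over Q: it has no rational root (each ±√138 ± √91 is irrational), and any factorization into two quadratics over Q would force √(12558) ∈ Q (pairing opposite roots) or √138, √91 ∈ Q (other pairings), all impossible. Hence [Q(γ):Q] = 4 = [Q(√138, √91):Q], so Q(γ) = Q(√138, √91).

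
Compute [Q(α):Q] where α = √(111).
[Q(α):Q] = 2

[Q(α):Q] equals the degree of the minimal polynomial of α. Here α^2 = 111 and x^2 - 111 is irreducible (d = 111 is squarefree, ≠ 1, hence not a square), so deg(m_α) = 2. Thus [Q(α):Q] = 2.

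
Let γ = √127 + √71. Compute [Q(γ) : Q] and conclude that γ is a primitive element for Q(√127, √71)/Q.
[Q(γ) : Q] = 4 (equivalently, Q(γ) = Q(√127, √71))

Obviously Q(γ) ⊆ Q(√127, √71), and [Q(√127, √71):Q] = 4 (since 127, 71 are distinct squarefree integers > 1 with 9017 not a perfect square). To show equality we compute the minimal polynomial of γ. From γ = √127 + √71: γ^2 = 127 + 2√(9017) + 71 = 198 + 2√(9017), so γ^2 - 198 = 2√(9017); squaring, (γ^2 - 198)^2 = 4·9017, i.e. γ^4 - 396γ^2 + 39204 - 36068 = 0, i.e. γ^4 - 396γ^2 + 3136 = 0. So γ is a root of x^4 - 396x^2 + 3136. This polynomial is irreducible over Q: it has no rational root (each ±√127 ± √71 is irrational), and any factorization into two quadratics over Q would force √(9017) ∈ Q (pairing opposite roots) or √127, √71 ∈ Q (other pairings), all impossible. Hence [Q(γ):Q] = 4 = [Q(√127, √71):Q], so Q(γ) = Q(√127, √71).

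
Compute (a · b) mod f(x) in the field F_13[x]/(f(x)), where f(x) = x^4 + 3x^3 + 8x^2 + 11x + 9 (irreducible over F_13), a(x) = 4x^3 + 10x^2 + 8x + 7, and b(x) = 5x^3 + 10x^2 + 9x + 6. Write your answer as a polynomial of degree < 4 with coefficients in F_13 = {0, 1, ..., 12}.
a · b ≡ 4x^3 + 11x^2 + 5x + 6 (mod f(x))

Multiply in F_13[x]: a(x)·b(x) = (4x^3 + 10x^2 + 8x + 7)·(5x^3 + 10x^2 + 9x + 6) = 7x^6 + 12x^5 + 7x^4 + 8x^3 + 7x^2 + 7x + 3. This has degree ≥ 4, so divide by f(x) over F_13: 7x^6 + 12x^5 + 7x^4 + 8x^3 + 7x^2 + 7x + 3 = (7x^2 + 4x + 4)·(x^4 + 3x^3 + 8x^2 + 11x + 9) + (4x^3 + 11x^2 + 5x + 6). Hence a·b ≡ 4x^3 + 11x^2 + 5x + 6 (mod f). (F_13[x]/(f) is a field with 13^4 = 28561 elements since f is irreducible of degree 4.)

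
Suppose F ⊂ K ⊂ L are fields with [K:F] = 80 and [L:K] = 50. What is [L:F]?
[L:F] = 4000

The tower law says that for any tower of field extensions F ⊂ K ⊂ L with finite degrees, [L:F] = [L:K] · [K:F]. Here this gives [L:F] = 50 · 80 = 4000.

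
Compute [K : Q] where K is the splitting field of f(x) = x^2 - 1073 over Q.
[K : Q] = 2

f(x) = x^2 - 1073 factors as (x - √1073)(x + √1073). The splitting field is K = Q(√1073). Since 1073 is squarefree and > 1, it is not a perfect square, so x^2 - 1073 is irreducible over Q and [Q(√1073) : Q] = 2. Hence [K : Q] = 2.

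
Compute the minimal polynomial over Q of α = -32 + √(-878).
m_α(x) = x^2 + 64x + 1902

From α + 32 = √(-878), squaring gives (α + 32)^2 = -878, i.e. α^2 + 64α + 1024 = -878, so α^2 + 64α + 1902 = 0. The discriminant of x^2 + 64x + 1902 is (64)^2 - 4·(1902) = 4096 - 7608 = -3512, and 4·(-878) is not a perfect square in Q since -878 is squarefree and ≠ 1. Hence x^2 + 64x + 1902 is irreducible over Q and is the minimal polynomial of α.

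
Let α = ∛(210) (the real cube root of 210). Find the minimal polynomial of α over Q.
m_α(x) = x^3 - 210

α satisfies α^3 = 210, so x^3 - 210 annihilates α. By the rational root test, a rational root p/q (in lowest terms) of x^3 - 210 would satisfy p^3 = 210 q^3, forcing q = 1 and p^3 = 210; but 210 is not a perfect cube, contradiction. A monic cubic over Q with no rational root is irreducible (any nontrivial factorization would include a linear factor). Hence x^3 - 210 is the minimal polynomial of α, and in particular [Q(α):Q] = 3.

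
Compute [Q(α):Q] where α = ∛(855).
[Q(α):Q] = 3

The minimal polynomial of α is x^3 - 855, irreducible over Q since 855 is not a perfect cube (so x^3 - 855 has no rational root). Hence [Q(α):Q] = deg(m_α) = 3.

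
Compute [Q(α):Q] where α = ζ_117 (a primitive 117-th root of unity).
[Q(α):Q] = 72

The minimal polynomial of ζ_117 over Q is the 117-th cyclotomic polynomial Φ_117(x), which is irreducible over Q and has degree φ(117) = 72. Hence [Q(α):Q] = φ(117) = 72.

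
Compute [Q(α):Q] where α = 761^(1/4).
[Q(α):Q] = 4

α is a root of x^4 - 761. By Eisenstein's criterion at the prime p = 761 (which divides the constant term 761 but p^2 = 579121 does not, since 761 is squarefree), x^4 - 761 is irreducible over Q. Hence [Q(α):Q] = 4.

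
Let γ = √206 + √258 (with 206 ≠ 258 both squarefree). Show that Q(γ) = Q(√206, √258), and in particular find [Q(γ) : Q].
[Q(γ) : Q] = 4 (equivalently, Q(γ) = Q(√206, √258))

Obviously Q(γ) ⊆ Q(√206, √258), and [Q(√206, √258):Q] = 4 (since 206, 258 are distinct squarefree integers > 1 with 53148 not a perfect square). To show equality we compute the minimal polynomial of γ. From γ = √206 + √258: γ^2 = 206 + 2√(53148) + 258 = 464 + 2√(53148), so γ^2 - 464 = 2√(53148); squaring, (γ^2 - 464)^2 = 4·53148, i.e. γ^4 - 928γ^2 + 215296 - 212592 = 0, i.e. γ^4 - 928γ^2 + 2704 = 0. So γ is a root of x^4 - 928x^2 + 2704. This polynomial is irreducible over Q: it has no rational root (each ±√206 ± √258 is irrational), and any factorization into two quadratics over Q would force √(53148) ∈ Q (pairing opposite roots) or √206, √258 ∈ Q (other pairings), all impossible. Hence [Q(γ):Q] = 4 = [Q(√206, √258):Q], so Q(γ) = Q(√206, √258).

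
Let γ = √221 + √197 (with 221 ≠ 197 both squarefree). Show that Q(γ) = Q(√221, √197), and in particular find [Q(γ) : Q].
[Q(γ) : Q] = 4 (equivalently, Q(γ) = Q(√221, √197))

Obviously Q(γ) ⊆ Q(√221, √197), and [Q(√221, √197):Q] = 4 (since 221, 197 are distinct squarefree integers > 1 with 43537 not a perfect square). To show equality we compute the minimal polynomial of γ. From γ = √221 + √197: γ^2 = 221 + 2√(43537) + 197 = 418 + 2√(43537), so γ^2 - 418 = 2√(43537); squaring, (γ^2 - 418)^2 = 4·43537, i.e. γ^4 - 836γ^2 + 174724 - 174148 = 0, i.e. γ^4 - 836γ^2 + 576 = 0. So γ is a root of x^4 - 836x^2 + 576. This polynomial is irreducible over Q: it has no rational root (each ±√221 ± √197 is irrational), and any factorization into two quadratics over Q would force √(43537) ∈ Q (pairing opposite roots) or √221, √197 ∈ Q (other pairings), all impossible. Hence [Q(γ):Q] = 4 = [Q(√221, √197):Q], so Q(γ) = Q(√221, √197).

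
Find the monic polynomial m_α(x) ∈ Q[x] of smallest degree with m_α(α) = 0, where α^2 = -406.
m_α(x) = x^2 + 406

α satisfies α^2 + 406 = 0, so x^2 + 406 annihilates α. Since d = -406 is squarefree and ≠ 1, it is not a perfect square in Q, so x^2 + 406 has no rational root and is therefore irreducible over Q (a degree-2 polynomial over a field is irreducible iff it has no root). Hence m_α(x) = x^2 + 406.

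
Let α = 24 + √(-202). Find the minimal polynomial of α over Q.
m_α(x) = x^2 - 48x + 778

From α - 24 = √(-202), squaring gives (α - 24)^2 = -202, i.e. α^2 - 48α + 576 = -202, so α^2 - 48α + 778 = 0. The discriminant of x^2 - 48x + 778 is (-48)^2 - 4·(778) = 2304 - 3112 = -808, and 4·(-202) is not a perfect square in Q since -202 is squarefree and ≠ 1. Hence x^2 - 48x + 778 is irreducible over Q and is the minimal polynomial of α.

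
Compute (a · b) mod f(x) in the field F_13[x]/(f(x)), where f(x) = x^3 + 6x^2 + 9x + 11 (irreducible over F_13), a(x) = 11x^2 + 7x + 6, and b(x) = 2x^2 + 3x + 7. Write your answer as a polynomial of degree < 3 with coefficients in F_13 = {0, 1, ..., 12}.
a · b ≡ 6x^2 + 5x + 2 (mod f(x))

Multiply in F_13[x]: a(x)·b(x) = (11x^2 + 7x + 6)·(2x^2 + 3x + 7) = 9x^4 + 8x^3 + 6x^2 + 2x + 3. This has degree ≥ 3, so divide by f(x) over F_13: 9x^4 + 8x^3 + 6x^2 + 2x + 3 = (9x + 6)·(x^3 + 6x^2 + 9x + 11) + (6x^2 + 5x + 2). Hence a·b ≡ 6x^2 + 5x + 2 (mod f). (F_13[x]/(f) is a field with 13^3 = 2197 elements since f is irreducible of degree 3.)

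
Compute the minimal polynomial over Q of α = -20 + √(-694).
m_α(x) = x^2 + 40x + 1094

From α + 20 = √(-694), squaring gives (α + 20)^2 = -694, i.e. α^2 + 40α + 400 = -694, so α^2 + 40α + 1094 = 0. The discriminant of x^2 + 40x + 1094 is (40)^2 - 4·(1094) = 1600 - 4376 = -2776, and 4·(-694) is not a perfect square in Q since -694 is squarefree and ≠ 1. Hence x^2 + 40x + 1094 is irreducible over Q and is the minimal polynomial of α.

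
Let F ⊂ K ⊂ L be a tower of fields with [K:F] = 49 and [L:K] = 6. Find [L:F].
[L:F] = 294

The tower law says that for any tower of field extensions F ⊂ K ⊂ L with finite degrees, [L:F] = [L:K] · [K:F]. Here this gives [L:F] = 6 · 49 = 294.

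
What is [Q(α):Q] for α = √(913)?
[Q(α):Q] = 2

[Q(α):Q] equals the degree of the minimal polynomial of α. Here α^2 = 913 and x^2 - 913 is irreducible (d = 913 is squarefree, ≠ 1, hence not a square), so deg(m_α) = 2. Thus [Q(α):Q] = 2.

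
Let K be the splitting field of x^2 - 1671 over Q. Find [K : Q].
[K : Q] = 2

f(x) = x^2 - 1671 factors as (x - √1671)(x + √1671). The splitting field is K = Q(√1671). Since 1671 is squarefree and > 1, it is not a perfect square, so x^2 - 1671 is irreducible over Q and [Q(√1671) : Q] = 2. Hence [K : Q] = 2.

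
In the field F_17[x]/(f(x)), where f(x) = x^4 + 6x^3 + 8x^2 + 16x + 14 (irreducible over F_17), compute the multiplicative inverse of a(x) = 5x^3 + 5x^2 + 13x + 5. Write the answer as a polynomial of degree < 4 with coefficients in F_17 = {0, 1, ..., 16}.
a(x)^(-1) ≡ 5x^3 + 2x^2 + 10x + 12 (mod f(x))

Since f is irreducible over F_17, F_17[x]/(f) is a field and a(x) ≠ 0 has an inverse. Apply the extended Euclidean algorithm to f(x) and a(x) in F_17[x]: f(x) = (7x + 1)·a(x) + (14x^2 + 2x + 9);  a(x) = (4x + 1)·(14x^2 + 2x + 9) + (9x + 13);  (14x^2 + 2x + 9) = (11x + 7)·(9x + 13) + (3). The last nonzero remainder is the constant 3 = gcd(f, a) in F_17. Back-substituting through the division chain expresses 3 = s(x)·a(x) + t(x)·f(x) with s(x) ≡ 15x^3 + 6x^2 + 13x + 2 (mod f), so (15x^3 + 6x^2 + 13x + 2)·a(x) ≡ 3 (mod f). Multiplying by 3^(-1) ≡ 6 in F_17 gives a(x)^(-1) ≡ 6·(15x^3 + 6x^2 + 13x + 2) ≡ 5x^3 + 2x^2 + 10x + 12 (mod f). Check: (5x^3 + 5x^2 + 13x + 5)·(5x^3 + 2x^2 + 10x + 12) = 8x^6 + x^5 + 6x^4 + 8x^3 + 13x^2 + 2x + 9 ≡ 1 (mod x^4 + 6x^3 + 8x^2 + 16x + 14).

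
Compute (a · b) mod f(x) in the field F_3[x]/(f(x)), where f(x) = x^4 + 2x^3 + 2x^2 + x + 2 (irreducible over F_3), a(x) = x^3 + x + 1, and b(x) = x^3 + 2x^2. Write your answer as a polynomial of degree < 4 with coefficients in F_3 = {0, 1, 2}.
a · b ≡ x^3 + 2x^2 + x + 2 (mod f(x))

Multiply in F_3[x]: a(x)·b(x) = (x^3 + x + 1)·(x^3 + 2x^2) = x^6 + 2x^5 + x^4 + 2x^2. This has degree ≥ 4, so divide by f(x) over F_3: x^6 + 2x^5 + x^4 + 2x^2 = (x^2 + 2)·(x^4 + 2x^3 + 2x^2 + x + 2) + (x^3 + 2x^2 + x + 2). Hence a·b ≡ x^3 + 2x^2 + x + 2 (mod f). (F_3[x]/(f) is a field with 3^4 = 81 elements since f is irreducible of degree 4.)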